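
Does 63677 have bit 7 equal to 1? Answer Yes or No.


0b1111100010111101, bit 7 = 1. Yes

Yes


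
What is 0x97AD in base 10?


97AD hex = 38829 decimal

38829


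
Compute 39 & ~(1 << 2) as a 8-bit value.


39 & ~(1 << 2) = 35

35


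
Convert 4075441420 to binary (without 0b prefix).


4075441420 = 11110010111010100100110100001100 in binary

11110010111010100100110100001100


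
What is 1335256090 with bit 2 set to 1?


1335256090 | (1 << 2) = 1335256090 | 4 = 1335256094

1335256094


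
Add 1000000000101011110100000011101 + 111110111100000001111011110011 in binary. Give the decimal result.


1000000000101011110100000011101 + 111110111100000001111011110011 = 1111111000001100000011100010000 = 2131101456

2131101456


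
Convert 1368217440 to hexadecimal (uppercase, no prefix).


1368217440 = 518D5760 hex

518D5760


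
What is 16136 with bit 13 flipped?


16136 ^ (1 << 13) = 16136 ^ 8192 = 7944

7944


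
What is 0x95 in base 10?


95 hex = 149 decimal

149


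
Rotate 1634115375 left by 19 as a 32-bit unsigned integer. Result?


Rotate 0b1100001011001101001111100101111 left by 19 (32-bit) = 0b11111001011110110000101100110100 = 4185590580

4185590580


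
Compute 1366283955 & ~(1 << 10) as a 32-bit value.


1366283955 & ~(1 << 10) = 1366282931

1366282931


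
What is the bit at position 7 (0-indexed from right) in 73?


0b1001001, position 7 = 0

0


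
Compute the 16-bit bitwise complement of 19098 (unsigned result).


~0b100101010011010 = 0b1011010101100101 = 46437 (16-bit unsigned)

46437


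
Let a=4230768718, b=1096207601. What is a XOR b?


4230768718 ^ 1096207601 = 3178931391

3178931391


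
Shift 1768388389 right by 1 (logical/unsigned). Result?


0b1101001011001110111011100100101 >> 1 = 0b110100101100111011101110010010 = 884194194

884194194


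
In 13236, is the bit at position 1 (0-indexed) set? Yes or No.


0b11001110110100, bit 1 = 0. No

No


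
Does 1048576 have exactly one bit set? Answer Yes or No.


0b100000000000000000000. Only one bit set => Yes

Yes


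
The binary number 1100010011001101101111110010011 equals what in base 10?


1100010011001101101111110010011 in decimal = 1650909075

1650909075


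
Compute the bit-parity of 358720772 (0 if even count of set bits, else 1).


0b10101011000011010010100000100 has 11 ones => parity 1

1


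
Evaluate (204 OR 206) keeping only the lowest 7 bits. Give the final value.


Step 1: 204 | 206 = 206
Step 2: 206 & 127 = 78

78


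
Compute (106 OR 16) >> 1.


Step 1: 106 | 16 = 122
Step 2: 122 >> 1 = 61

61


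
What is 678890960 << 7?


0b101000011101110000110111010000 << 7 = 0b1010000111011100001101110100000000000 = 86898042880

86898042880


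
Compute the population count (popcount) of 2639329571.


0b10011101010100001111100100100011 has 16 set bits

16


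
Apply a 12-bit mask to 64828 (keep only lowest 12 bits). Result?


64828 & 4095 = 3388

3388


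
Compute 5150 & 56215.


0b1010000011110 & 0b1101101110010111 = 0b1000000010110 = 4118

4118


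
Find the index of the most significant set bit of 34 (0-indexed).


0b100010. Highest set bit at position 5

5


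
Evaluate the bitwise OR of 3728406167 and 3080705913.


0b11011110001110101111011010010111 | 0b10110111100111111101011101111001 = 0b11111111101111111111011111111111 = 4290770943

4290770943


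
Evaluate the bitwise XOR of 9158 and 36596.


0b10001111000110 ^ 0b1000111011110100 = 0b1010110100110010 = 44338

44338


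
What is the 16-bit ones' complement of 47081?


47081 ^ 65535 = 18454

18454


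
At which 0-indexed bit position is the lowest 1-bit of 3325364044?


0b11000110001101010000011101001100. Lowest set bit at position 2

2


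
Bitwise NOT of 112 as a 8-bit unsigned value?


~0b1110000 = 0b10001111 = 143 (8-bit unsigned)

143


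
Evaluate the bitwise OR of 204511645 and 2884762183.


0b1100001100001001100110011101 | 0b10101011111100011111101001000111 = 0b10101111111100011111101111011111 = 2951871455

2951871455


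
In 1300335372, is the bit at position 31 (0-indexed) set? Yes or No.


0b1001101100000011000101100001100, bit 31 = 0. No

No


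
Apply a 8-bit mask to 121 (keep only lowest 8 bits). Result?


121 & 255 = 121

121


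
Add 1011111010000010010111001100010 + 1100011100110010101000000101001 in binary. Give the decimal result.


1011111010000010010111001100010 + 1100011100110010101000000101001 = 11000010110110100111111010001011 = 3269099147

3269099147


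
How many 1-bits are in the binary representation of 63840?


0b1111100101100000 has 8 set bits

8


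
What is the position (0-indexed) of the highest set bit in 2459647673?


0b10010010100110110011111010111001. Highest set bit at position 31

31


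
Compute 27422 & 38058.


0b110101100011110 & 0b1001010010101010 = 0b1010 = 10

10


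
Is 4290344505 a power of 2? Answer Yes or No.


0b11111111101110010111011000111001. Multiple bits set => No

No


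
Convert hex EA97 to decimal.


EA97 hex = 60055 decimal

60055


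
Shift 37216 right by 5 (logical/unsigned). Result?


0b1001000101100000 >> 5 = 0b10010001011 = 1163

1163


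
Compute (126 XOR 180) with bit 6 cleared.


Step 1: 126 ^ 180 = 202
Step 2: 202 & ~(1 << 6) = 138

138


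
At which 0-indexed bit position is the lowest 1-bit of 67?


0b1000011. Lowest set bit at position 0

0


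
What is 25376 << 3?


0b110001100100000 << 3 = 0b110001100100000000 = 203008

203008


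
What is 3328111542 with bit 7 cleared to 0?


3328111542 & ~(1 << 7) = 3328111414

3328111414


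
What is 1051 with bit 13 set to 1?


1051 | (1 << 13) = 1051 | 8192 = 9243

9243


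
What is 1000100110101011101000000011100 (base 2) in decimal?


1000100110101011101000000011100 in decimal = 1154863132

1154863132


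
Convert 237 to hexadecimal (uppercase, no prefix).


237 = ED hex

ED


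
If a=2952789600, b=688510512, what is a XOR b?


2952789600 ^ 688510512 = 2264279120

2264279120


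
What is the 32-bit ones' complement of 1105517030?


1105517030 ^ 4294967295 = 3189450265

3189450265


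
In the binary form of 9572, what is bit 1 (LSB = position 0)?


0b10010101100100, position 1 = 0

0


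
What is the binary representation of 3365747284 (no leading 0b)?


3365747284 = 11001000100111010011101001010100 in binary

11001000100111010011101001010100


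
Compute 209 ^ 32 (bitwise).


0b11010001 ^ 0b100000 = 0b11110001 = 241

241


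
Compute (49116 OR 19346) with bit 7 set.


Step 1: 49116 | 19346 = 65502
Step 2: 65502 | (1 << 7) = 65502 | 128 = 65502

65502


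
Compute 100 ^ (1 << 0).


100 ^ (1 << 0) = 100 ^ 1 = 101

101


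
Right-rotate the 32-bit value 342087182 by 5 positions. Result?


Rotate 0b10100011000111101011000001110 right by 5 (32-bit) = 0b1110000101000110001111010110000 = 1889738416

1889738416


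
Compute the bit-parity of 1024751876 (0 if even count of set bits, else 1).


0b111101000101000111100100000100 has 13 ones => parity 1

1


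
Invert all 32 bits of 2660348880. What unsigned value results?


2660348880 ^ 4294967295 = 1634618415

1634618415


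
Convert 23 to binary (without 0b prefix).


23 = 10111 in binary

10111


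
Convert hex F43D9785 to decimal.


F43D9785 hex = 4097677189 decimal

4097677189


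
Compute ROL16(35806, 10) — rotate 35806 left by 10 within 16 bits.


Rotate 0b1000101111011110 left by 10 (16-bit) = 0b111101000101111 = 31279

31279


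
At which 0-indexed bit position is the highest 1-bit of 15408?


0b11110000110000. Highest set bit at position 13

13


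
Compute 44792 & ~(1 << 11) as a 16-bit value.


44792 & ~(1 << 11) = 42744

42744


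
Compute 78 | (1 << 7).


78 | (1 << 7) = 78 | 128 = 206

206


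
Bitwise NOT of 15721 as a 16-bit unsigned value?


~0b11110101101001 = 0b1100001010010110 = 49814 (16-bit unsigned)

49814


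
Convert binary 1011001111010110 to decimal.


1011001111010110 in decimal = 46038

46038


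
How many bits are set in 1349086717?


0b1010000011010010110110111111101 has 18 set bits

18


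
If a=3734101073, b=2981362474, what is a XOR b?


3734101073 ^ 2981362474 = 1864509307

1864509307


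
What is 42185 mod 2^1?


42185 & 1 = 1

1


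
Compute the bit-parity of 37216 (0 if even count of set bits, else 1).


0b1001000101100000 has 5 ones => parity 1

1


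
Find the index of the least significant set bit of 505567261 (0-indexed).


0b11110001000100101100000011101. Lowest set bit at position 0

0


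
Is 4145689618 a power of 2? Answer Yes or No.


0b11110111000110100011010000010010. Multiple bits set => No

No


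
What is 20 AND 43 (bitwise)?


0b10100 & 0b101011 = 0b0 = 0

0


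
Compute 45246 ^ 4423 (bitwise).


0b1011000010111110 ^ 0b1000101000111 = 0b1010000111111001 = 41465

41465


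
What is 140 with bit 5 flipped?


140 ^ (1 << 5) = 140 ^ 32 = 172

172


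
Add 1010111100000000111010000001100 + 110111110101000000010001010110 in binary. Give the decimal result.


1010111100000000111010000001100 + 110111110101000000010001010110 = 10001111010101000111100001100010 = 2404677730

2404677730


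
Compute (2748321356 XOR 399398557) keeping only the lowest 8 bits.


Step 1: 2748321356 ^ 399398557 = 3021887697
Step 2: 3021887697 & 255 = 209

209


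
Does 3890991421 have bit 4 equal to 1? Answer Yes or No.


0b11100111111010111101000100111101, bit 4 = 1. Yes

Yes


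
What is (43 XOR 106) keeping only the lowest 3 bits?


Step 1: 43 ^ 106 = 65
Step 2: 65 & 7 = 1

1


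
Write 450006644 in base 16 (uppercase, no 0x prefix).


450006644 = 1AD28E74 hex

1AD28E74


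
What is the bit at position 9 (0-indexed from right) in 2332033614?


0b10001011000000000000001001001110, position 9 = 1

1


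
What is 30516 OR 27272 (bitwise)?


0b111011100110100 | 0b110101010001000 = 0b111111110111100 = 32700

32700


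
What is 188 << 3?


0b10111100 << 3 = 0b10111100000 = 1504

1504


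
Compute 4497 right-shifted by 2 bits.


0b1000110010001 >> 2 = 0b10001100100 = 1124

1124


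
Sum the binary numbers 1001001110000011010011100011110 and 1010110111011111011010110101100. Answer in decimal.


1001001110000011010011100011110 + 1010110111011111011010110101100 = 10100000101100010101110011001010 = 2695978186

2695978186


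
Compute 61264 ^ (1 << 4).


61264 ^ (1 << 4) = 61264 ^ 16 = 61248

61248


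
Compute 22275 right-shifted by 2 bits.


0b101011100000011 >> 2 = 0b1010111000000 = 5568

5568


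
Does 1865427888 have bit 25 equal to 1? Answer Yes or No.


0b1101111001100000010101110110000, bit 25 = 1. Yes

Yes


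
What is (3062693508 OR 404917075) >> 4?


Step 1: 3062693508 | 404917075 = 3199139799
Step 2: 3199139799 >> 4 = 199946237

199946237


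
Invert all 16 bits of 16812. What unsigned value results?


16812 ^ 65535 = 48723

48723


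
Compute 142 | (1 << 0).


142 | (1 << 0) = 142 | 1 = 143

143


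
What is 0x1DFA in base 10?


1DFA hex = 7674 decimal

7674


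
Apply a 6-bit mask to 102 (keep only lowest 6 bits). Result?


102 & 63 = 38

38


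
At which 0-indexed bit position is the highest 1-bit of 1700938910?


0b1100101011000100100010010011110. Highest set bit at position 30

30


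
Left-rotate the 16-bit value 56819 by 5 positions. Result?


Rotate 0b1101110111110011 left by 5 (16-bit) = 0b1011111001111011 = 48763

48763


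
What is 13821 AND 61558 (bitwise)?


0b11010111111101 & 0b1111000001110110 = 0b11000001110100 = 12404

12404


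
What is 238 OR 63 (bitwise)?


0b11101110 | 0b111111 = 0b11111111 = 255

255


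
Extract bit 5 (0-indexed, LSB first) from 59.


0b111011, position 5 = 1

1


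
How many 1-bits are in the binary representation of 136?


0b10001000 has 2 set bits

2


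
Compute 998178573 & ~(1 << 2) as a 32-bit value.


998178573 & ~(1 << 2) = 998178569

998178569


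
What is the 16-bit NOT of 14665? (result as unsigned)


~0b11100101001001 = 0b1100011010110110 = 50870 (16-bit unsigned)

50870


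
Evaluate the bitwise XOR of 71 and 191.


0b1000111 ^ 0b10111111 = 0b11111000 = 248

248


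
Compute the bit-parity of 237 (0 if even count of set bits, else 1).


0b11101101 has 6 ones => parity 0

0


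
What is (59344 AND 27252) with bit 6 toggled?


Step 1: 59344 & 27252 = 25168
Step 2: 25168 ^ (1 << 6) = 25168 ^ 64 = 25104

25104


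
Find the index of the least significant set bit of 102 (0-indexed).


0b1100110. Lowest set bit at position 1

1


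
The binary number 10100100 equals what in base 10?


10100100 in decimal = 164

164


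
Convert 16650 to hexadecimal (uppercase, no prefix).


16650 = 410A hex

410A


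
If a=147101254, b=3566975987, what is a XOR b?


147101254 ^ 3566975987 = 3697225141

3697225141


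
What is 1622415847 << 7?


0b1100000101101000001100111100111 << 7 = 0b11000001011010000011001111001110000000 = 207669228416

207669228416


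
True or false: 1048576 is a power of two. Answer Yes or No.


0b100000000000000000000. Only one bit set => Yes

Yes


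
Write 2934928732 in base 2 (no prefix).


2934928732 = 10101110111011110111010101011100 in binary

10101110111011110111010101011100


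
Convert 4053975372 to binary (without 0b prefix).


4053975372 = 11110001101000101100000101001100 in binary

11110001101000101100000101001100


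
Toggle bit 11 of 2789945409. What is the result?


2789945409 ^ (1 << 11) = 2789945409 ^ 2048 = 2789947457

2789947457


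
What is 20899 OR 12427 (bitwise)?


0b101000110100011 | 0b11000010001011 = 0b111000110101011 = 29099

29099


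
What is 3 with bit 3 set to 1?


3 | (1 << 3) = 3 | 8 = 11

11


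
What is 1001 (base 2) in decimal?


1001 in decimal = 9

9


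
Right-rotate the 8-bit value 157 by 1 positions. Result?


Rotate 0b10011101 right by 1 (8-bit) = 0b11001110 = 206

206


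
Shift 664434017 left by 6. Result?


0b100111100110100111010101100001 << 6 = 0b100111100110100111010101100001000000 = 42523777088

42523777088


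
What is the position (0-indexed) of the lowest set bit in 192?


0b11000000. Lowest set bit at position 6

6


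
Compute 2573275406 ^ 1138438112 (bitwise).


0b10011001011000010001000100001110 ^ 0b1000011110110110010111111100000 = 0b11011010101110100011111011101110 = 3669638894

3669638894


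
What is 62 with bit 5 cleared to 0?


62 & ~(1 << 5) = 30

30


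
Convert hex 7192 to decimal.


7192 hex = 29074 decimal

29074


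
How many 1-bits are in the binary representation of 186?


0b10111010 has 5 set bits

5


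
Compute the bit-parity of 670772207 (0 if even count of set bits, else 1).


0b100111111110110010101111101111 has 22 ones => parity 0

0


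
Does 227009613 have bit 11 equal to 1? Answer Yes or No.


0b1101100001111110010001001101, bit 11 = 0. No

No


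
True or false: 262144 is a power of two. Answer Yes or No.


0b1000000000000000000. Only one bit set => Yes

Yes


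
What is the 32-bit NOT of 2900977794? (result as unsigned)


~0b10101100111010010110100010000010 = 0b1010011000101101001011101111101 = 1393989501 (32-bit unsigned)

1393989501


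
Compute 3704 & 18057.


0b111001111000 & 0b100011010001001 = 0b11000001000 = 1544

1544


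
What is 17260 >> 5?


0b100001101101100 >> 5 = 0b1000011011 = 539

539


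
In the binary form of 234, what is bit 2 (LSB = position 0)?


0b11101010, position 2 = 0

0


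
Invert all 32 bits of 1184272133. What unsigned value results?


1184272133 ^ 4294967295 = 3110695162

3110695162


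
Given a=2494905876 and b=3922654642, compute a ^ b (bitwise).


2494905876 ^ 3922654642 = 2105265062

2105265062


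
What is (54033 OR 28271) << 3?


Step 1: 54033 | 28271 = 65407
Step 2: 65407 << 3 = 523256

523256


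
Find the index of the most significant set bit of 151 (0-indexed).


0b10010111. Highest set bit at position 7

7


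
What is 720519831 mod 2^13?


720519831 & 8191 = 663

663


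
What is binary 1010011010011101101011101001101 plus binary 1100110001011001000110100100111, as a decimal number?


1010011010011101101011101001101 + 1100110001011001000110100100111 = 10111001011110110110010001110100 = 3111871604

3111871604


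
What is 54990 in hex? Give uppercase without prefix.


54990 = D6CE hex

D6CE


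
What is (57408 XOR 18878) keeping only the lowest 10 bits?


Step 1: 57408 ^ 18878 = 43518
Step 2: 43518 & 1023 = 510

510


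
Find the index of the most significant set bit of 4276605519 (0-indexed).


0b11111110111001111101001001001111. Highest set bit at position 31

31


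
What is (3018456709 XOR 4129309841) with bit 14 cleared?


Step 1: 3018456709 ^ 4129309841 = 1170848276
Step 2: 1170848276 & ~(1 << 14) = 1170848276

1170848276


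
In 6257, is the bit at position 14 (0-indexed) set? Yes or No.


0b1100001110001, bit 14 = 0. No

No


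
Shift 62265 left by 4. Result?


0b1111001100111001 << 4 = 0b11110011001110010000 = 996240

996240


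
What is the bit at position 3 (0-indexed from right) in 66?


0b1000010, position 3 = 0

0


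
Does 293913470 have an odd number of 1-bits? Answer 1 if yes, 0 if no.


0b10001100001001100001101111110 has 14 ones => parity 0

0


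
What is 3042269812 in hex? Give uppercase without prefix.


3042269812 = B5555A74 hex

B5555A74


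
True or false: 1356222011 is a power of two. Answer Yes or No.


0b1010000110101100100111000111011. Multiple bits set => No

No


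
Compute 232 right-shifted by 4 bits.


0b11101000 >> 4 = 0b1110 = 14

14


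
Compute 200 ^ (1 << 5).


200 ^ (1 << 5) = 200 ^ 32 = 232

232


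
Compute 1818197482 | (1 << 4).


1818197482 | (1 << 4) = 1818197482 | 16 = 1818197498

1818197498


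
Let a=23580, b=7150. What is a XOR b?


23580 ^ 7150 = 18418

18418


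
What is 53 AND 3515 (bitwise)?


0b110101 & 0b110110111011 = 0b110001 = 49

49


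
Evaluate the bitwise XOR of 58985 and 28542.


0b1110011001101001 ^ 0b110111101111110 = 0b1000100100010111 = 35095

35095


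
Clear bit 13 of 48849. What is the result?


48849 & ~(1 << 13) = 40657

40657


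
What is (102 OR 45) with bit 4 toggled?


Step 1: 102 | 45 = 111
Step 2: 111 ^ (1 << 4) = 111 ^ 16 = 127

127


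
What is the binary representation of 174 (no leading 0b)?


174 = 10101110 in binary

10101110


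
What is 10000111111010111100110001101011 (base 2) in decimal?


10000111111010111100110001101011 in decimal = 2280377451

2280377451


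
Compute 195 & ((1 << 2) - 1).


195 & 3 = 3

3


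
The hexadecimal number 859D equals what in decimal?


859D hex = 34205 decimal

34205


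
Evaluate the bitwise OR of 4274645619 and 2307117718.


0b11111110110010011110101001110011 | 0b10001001100000111101001010010110 = 0b11111111110010111111101011110111 = 4291558135

4291558135


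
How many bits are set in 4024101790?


0b11101111110110101110101110011110 has 23 set bits

23


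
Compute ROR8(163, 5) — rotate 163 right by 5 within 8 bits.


Rotate 0b10100011 right by 5 (8-bit) = 0b11101 = 29

29


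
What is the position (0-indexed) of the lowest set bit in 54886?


0b1101011001100110. Lowest set bit at position 1

1


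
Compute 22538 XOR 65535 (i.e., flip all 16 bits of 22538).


22538 ^ 65535 = 42997

42997


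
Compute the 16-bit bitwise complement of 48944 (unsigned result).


~0b1011111100110000 = 0b100000011001111 = 16591 (16-bit unsigned)

16591


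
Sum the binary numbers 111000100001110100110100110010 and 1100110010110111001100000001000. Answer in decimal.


111000100001110100110100110010 + 1100110010110111001100000001000 = 10011110111000101110010100111010 = 2665669946

2665669946


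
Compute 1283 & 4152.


0b10100000011 & 0b1000000111000 = 0b0 = 0

0


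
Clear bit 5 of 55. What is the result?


55 & ~(1 << 5) = 23

23


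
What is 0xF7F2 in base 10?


F7F2 hex = 63474 decimal

63474


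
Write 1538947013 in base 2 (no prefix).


1538947013 = 1011011101110100111011111000101 in binary

1011011101110100111011111000101


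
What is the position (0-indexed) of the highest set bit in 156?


0b10011100. Highest set bit at position 7

7


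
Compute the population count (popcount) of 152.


0b10011000 has 3 set bits

3


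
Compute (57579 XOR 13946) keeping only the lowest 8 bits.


Step 1: 57579 ^ 13946 = 54929
Step 2: 54929 & 255 = 145

145


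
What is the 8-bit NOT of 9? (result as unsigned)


~0b1001 = 0b11110110 = 246 (8-bit unsigned)

246


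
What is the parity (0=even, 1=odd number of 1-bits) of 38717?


0b1001011100111101 has 10 ones => parity 0

0


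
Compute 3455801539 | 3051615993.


0b11001101111110110101100011000011 | 0b10110101111000111111011011111001 = 0b11111101111110111111111011111011 = 4261150459

4261150459


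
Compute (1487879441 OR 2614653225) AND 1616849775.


Step 1: 1487879441 | 2614653225 = 3690954041
Step 2: 3690954041 & 1616849775 = 1079978281

1079978281


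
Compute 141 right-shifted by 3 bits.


0b10001101 >> 3 = 0b10001 = 17

17


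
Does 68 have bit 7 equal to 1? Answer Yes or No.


0b1000100, bit 7 = 0. No

No


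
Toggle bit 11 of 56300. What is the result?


56300 ^ (1 << 11) = 56300 ^ 2048 = 54252

54252


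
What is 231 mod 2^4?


231 & 15 = 7

7


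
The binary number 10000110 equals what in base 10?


10000110 in decimal = 134

134


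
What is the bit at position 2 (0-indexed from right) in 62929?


0b1111010111010001, position 2 = 0

0


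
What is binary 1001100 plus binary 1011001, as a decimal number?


1001100 + 1011001 = 10100101 = 165

165


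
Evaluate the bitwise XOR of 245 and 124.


0b11110101 ^ 0b1111100 = 0b10001001 = 137

137


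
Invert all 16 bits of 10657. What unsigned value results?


10657 ^ 65535 = 54878

54878


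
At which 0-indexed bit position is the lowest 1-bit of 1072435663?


0b111111111011000001000111001111. Lowest set bit at position 0

0


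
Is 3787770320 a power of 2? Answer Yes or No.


0b11100001110001001100100111010000. Multiple bits set => No

No


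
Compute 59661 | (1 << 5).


59661 | (1 << 5) = 59661 | 32 = 59693

59693


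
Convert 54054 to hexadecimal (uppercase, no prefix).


54054 = D326 hex

D326


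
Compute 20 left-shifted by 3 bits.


0b10100 << 3 = 0b10100000 = 160

160


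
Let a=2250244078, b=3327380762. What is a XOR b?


2250244078 ^ 3327380762 = 1078735604

1078735604


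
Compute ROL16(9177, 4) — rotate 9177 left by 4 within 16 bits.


Rotate 0b10001111011001 left by 4 (16-bit) = 0b11110110010010 = 15762

15762


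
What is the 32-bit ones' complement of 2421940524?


2421940524 ^ 4294967295 = 1873026771

1873026771


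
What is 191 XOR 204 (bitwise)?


0b10111111 ^ 0b11001100 = 0b1110011 = 115

115


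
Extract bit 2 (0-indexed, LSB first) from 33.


0b100001, position 2 = 0

0


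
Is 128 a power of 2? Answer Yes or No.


0b10000000. Only one bit set => Yes

Yes


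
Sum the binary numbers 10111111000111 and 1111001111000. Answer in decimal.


10111111000111 + 1111001111000 = 100111000111111 = 20031

20031


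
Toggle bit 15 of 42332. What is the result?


42332 ^ (1 << 15) = 42332 ^ 32768 = 9564

9564


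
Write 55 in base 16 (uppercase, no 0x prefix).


55 = 37 hex

37


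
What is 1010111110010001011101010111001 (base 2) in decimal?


1010111110010001011101010111001 in decimal = 1472772793

1472772793


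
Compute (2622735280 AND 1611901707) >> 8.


Step 1: 2622735280 & 1611901707 = 1278720
Step 2: 1278720 >> 8 = 4995

4995


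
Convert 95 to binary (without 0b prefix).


95 = 1011111 in binary

1011111


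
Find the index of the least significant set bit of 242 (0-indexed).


0b11110010. Lowest set bit at position 1

1


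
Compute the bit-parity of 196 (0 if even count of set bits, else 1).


0b11000100 has 3 ones => parity 1

1


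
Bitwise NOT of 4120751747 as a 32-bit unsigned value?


~0b11110101100111011010111010000011 = 0b1010011000100101000101111100 = 174215548 (32-bit unsigned)

174215548


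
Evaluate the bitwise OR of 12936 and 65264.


0b11001010001000 | 0b1111111011110000 = 0b1111111011111000 = 65272

65272


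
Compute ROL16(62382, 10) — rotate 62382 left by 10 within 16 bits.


Rotate 0b1111001110101110 left by 10 (16-bit) = 0b1011101111001110 = 48078

48078


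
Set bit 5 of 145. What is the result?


145 | (1 << 5) = 145 | 32 = 177

177


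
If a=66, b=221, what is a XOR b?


66 ^ 221 = 159

159


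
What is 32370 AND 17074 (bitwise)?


0b111111001110010 & 0b100001010110010 = 0b100001000110010 = 16946

16946


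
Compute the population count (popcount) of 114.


0b1110010 has 4 set bits

4


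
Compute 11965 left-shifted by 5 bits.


0b10111010111101 << 5 = 0b1011101011110100000 = 382880

382880


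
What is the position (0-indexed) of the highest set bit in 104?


0b1101000. Highest set bit at position 6

6


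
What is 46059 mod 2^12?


46059 & 4095 = 1003

1003


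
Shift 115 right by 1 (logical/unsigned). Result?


0b1110011 >> 1 = 0b111001 = 57

57


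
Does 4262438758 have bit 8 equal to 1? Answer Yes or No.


0b11111110000011111010011101100110, bit 8 = 1. Yes

Yes


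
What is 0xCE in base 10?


CE hex = 206 decimal

206


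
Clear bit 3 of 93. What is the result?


93 & ~(1 << 3) = 85

85


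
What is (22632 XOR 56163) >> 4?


Step 1: 22632 ^ 56163 = 33547
Step 2: 33547 >> 4 = 2096

2096


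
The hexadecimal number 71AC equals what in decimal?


71AC hex = 29100 decimal

29100


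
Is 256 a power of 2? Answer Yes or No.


0b100000000. Only one bit set => Yes

Yes


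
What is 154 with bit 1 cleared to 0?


154 & ~(1 << 1) = 152

152


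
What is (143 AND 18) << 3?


Step 1: 143 & 18 = 2
Step 2: 2 << 3 = 16

16


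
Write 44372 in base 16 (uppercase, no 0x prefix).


44372 = AD54 hex

AD54


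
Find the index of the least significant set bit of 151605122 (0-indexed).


0b1001000010010100111110000010. Lowest set bit at position 1

1


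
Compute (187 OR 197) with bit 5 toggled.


Step 1: 187 | 197 = 255
Step 2: 255 ^ (1 << 5) = 255 ^ 32 = 223

223


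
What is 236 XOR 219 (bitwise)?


0b11101100 ^ 0b11011011 = 0b110111 = 55

55


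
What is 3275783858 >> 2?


0b11000011010000000111111010110010 >> 2 = 0b110000110100000001111110101100 = 818945964

818945964


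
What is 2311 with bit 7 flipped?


2311 ^ (1 << 7) = 2311 ^ 128 = 2439

2439


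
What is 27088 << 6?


0b110100111010000 << 6 = 0b110100111010000000000 = 1733632

1733632


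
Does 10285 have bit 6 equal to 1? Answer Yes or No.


0b10100000101101, bit 6 = 0. No

No


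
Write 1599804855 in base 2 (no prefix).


1599804855 = 1011111010110110001010110110111 in binary

1011111010110110001010110110111


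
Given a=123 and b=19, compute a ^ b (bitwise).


123 ^ 19 = 104

104


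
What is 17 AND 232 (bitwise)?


0b10001 & 0b11101000 = 0b0 = 0

0


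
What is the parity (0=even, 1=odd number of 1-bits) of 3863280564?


0b11100110010001001111101110110100 has 18 ones => parity 0

0


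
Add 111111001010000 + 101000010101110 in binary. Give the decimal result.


111111001010000 + 101000010101110 = 1100111011111110 = 52990

52990


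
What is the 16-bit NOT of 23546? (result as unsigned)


~0b101101111111010 = 0b1010010000000101 = 41989 (16-bit unsigned)

41989


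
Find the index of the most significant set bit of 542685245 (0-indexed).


0b100000010110001011100000111101. Highest set bit at position 29

29


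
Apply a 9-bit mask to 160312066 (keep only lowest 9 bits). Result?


160312066 & 511 = 258

258


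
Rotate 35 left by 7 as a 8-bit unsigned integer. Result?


Rotate 0b100011 left by 7 (8-bit) = 0b10010001 = 145

145


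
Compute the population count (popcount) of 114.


0b1110010 has 4 set bits

4


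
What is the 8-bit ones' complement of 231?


231 ^ 255 = 24

24


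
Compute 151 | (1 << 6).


151 | (1 << 6) = 151 | 64 = 215

215


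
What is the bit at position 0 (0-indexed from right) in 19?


0b10011, position 0 = 1

1


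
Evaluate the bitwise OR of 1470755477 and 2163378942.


0b1010111101010011111001010010101 | 0b10000000111100101000101011111110 = 0b11010111111110111111101011111111 = 3623615231

3623615231


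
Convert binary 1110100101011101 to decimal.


1110100101011101 in decimal = 59741

59741


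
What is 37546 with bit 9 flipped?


37546 ^ (1 << 9) = 37546 ^ 512 = 37034

37034


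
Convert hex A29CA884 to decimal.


A29CA884 hex = 2728175748 decimal

2728175748


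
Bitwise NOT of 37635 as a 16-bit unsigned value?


~0b1001001100000011 = 0b110110011111100 = 27900 (16-bit unsigned)

27900


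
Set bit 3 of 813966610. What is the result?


813966610 | (1 << 3) = 813966610 | 8 = 813966618

813966618


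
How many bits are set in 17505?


0b100010001100001 has 5 set bits

5


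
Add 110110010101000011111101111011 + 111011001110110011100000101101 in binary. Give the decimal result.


110110010101000011111101111011 + 111011001110110011100000101101 = 1110001100011110111011110101000 = 1905227688

1905227688


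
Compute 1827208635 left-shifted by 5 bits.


0b1101100111010001111110110111011 << 5 = 0b110110011101000111111011011101100000 = 58470676320

58470676320


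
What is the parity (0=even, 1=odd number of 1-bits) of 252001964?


0b1111000001010011111010101100 has 15 ones => parity 1

1


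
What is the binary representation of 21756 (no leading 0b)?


21756 = 101010011111100 in binary

101010011111100


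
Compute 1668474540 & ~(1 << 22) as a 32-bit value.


1668474540 & ~(1 << 22) = 1664280236

1664280236


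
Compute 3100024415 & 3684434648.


0b10111000110001101001111001011111 & 0b11011011100111000000001011011000 = 0b10011000100001000000001001011000 = 2558788184

2558788184


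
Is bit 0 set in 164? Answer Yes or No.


0b10100100, bit 0 = 0. No

No


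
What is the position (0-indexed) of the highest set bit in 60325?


0b1110101110100101. Highest set bit at position 15

15


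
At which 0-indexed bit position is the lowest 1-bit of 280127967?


0b10000101100100110100111011111. Lowest set bit at position 0

0


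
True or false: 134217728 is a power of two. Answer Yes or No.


0b1000000000000000000000000000. Only one bit set => Yes

Yes


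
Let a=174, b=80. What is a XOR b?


174 ^ 80 = 254

254


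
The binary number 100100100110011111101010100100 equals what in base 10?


100100100110011111101010100100 in decimal = 614070948

614070948


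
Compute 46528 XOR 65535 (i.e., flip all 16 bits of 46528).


46528 ^ 65535 = 19007

19007


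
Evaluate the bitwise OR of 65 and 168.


0b1000001 | 0b10101000 = 0b11101001 = 233

233


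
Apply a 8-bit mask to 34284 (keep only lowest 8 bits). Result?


34284 & 255 = 236

236


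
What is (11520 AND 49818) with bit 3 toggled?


Step 1: 11520 & 49818 = 0
Step 2: 0 ^ (1 << 3) = 0 ^ 8 = 8

8


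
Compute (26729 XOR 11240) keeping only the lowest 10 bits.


Step 1: 26729 ^ 11240 = 17281
Step 2: 17281 & 1023 = 897

897


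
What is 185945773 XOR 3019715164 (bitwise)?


0b1011000101010100111010101101 ^ 0b10110011111111010011001001011100 = 0b10111000111010000111110011110001 = 3102244081

3102244081


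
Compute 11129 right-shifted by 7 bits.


0b10101101111001 >> 7 = 0b1010110 = 86

86


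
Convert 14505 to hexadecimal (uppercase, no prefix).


14505 = 38A9 hex

38A9


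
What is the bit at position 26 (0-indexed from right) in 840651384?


0b110010000110110101001001111000, position 26 = 0

0


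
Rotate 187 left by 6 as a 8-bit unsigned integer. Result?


Rotate 0b10111011 left by 6 (8-bit) = 0b11101110 = 238

238


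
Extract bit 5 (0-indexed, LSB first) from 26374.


0b110011100000110, position 5 = 0

0


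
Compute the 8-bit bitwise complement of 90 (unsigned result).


~0b1011010 = 0b10100101 = 165 (8-bit unsigned)

165


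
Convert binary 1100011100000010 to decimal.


1100011100000010 in decimal = 50946

50946


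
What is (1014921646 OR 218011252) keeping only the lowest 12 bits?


Step 1: 1014921646 | 218011252 = 1023344638
Step 2: 1023344638 & 4095 = 4094

4094


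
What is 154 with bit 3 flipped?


154 ^ (1 << 3) = 154 ^ 8 = 146

146


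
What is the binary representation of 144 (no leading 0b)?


144 = 10010000 in binary

10010000


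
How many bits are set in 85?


0b1010101 has 4 set bits

4


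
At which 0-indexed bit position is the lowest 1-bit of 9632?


0b10010110100000. Lowest set bit at position 5

5


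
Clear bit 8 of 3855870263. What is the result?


3855870263 & ~(1 << 8) = 3855870007

3855870007


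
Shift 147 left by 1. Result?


0b10010011 << 1 = 0b100100110 = 294

294


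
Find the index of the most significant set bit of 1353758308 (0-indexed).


0b1010000101100001011011001100100. Highest set bit at position 30

30


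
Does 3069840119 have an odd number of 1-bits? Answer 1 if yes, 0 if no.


0b10110110111110100000101011110111 has 20 ones => parity 0

0


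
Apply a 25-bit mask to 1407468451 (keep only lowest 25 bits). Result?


1407468451 & 33554431 = 31736739

31736739


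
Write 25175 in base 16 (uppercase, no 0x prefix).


25175 = 6257 hex

6257


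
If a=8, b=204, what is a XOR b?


8 ^ 204 = 196

196


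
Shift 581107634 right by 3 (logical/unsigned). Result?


0b100010101000101111111110110010 >> 3 = 0b100010101000101111111110110 = 72638454

72638454


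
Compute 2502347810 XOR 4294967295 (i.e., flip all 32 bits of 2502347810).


2502347810 ^ 4294967295 = 1792619485

1792619485


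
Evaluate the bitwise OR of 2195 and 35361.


0b100010010011 | 0b1000101000100001 = 0b1000101010110011 = 35507

35507


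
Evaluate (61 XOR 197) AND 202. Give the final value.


Step 1: 61 ^ 197 = 248
Step 2: 248 & 202 = 200

200


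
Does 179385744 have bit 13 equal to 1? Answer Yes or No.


0b1010101100010011010110010000, bit 13 = 1. Yes

Yes


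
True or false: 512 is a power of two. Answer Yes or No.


0b1000000000. Only one bit set => Yes

Yes


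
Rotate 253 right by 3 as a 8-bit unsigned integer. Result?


Rotate 0b11111101 right by 3 (8-bit) = 0b10111111 = 191

191


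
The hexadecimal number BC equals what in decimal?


BC hex = 188 decimal

188


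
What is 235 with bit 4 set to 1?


235 | (1 << 4) = 235 | 16 = 251

251


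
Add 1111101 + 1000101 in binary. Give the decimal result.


1111101 + 1000101 = 11000010 = 194

194


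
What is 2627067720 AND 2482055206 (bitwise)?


0b10011100100101011101111101001000 & 0b10010011111100010010100000100110 = 0b10010000100100010000100000000000 = 2425423872

2425423872


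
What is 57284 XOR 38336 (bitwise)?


0b1101111111000100 ^ 0b1001010111000000 = 0b100101000000100 = 18948

18948


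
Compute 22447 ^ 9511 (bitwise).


0b101011110101111 ^ 0b10010100100111 = 0b111001010001000 = 29320

29320


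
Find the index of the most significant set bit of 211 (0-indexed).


0b11010011. Highest set bit at position 7

7


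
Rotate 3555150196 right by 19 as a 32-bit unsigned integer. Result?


Rotate 0b11010011111001110100100101110100 right by 19 (32-bit) = 0b11101001001011101001101001111100 = 3912145532

3912145532


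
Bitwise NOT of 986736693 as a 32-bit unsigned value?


~0b111010110100000110100000110101 = 0b11000101001011111001011111001010 = 3308230602 (32-bit unsigned)

3308230602


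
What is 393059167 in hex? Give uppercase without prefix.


393059167 = 176D9B5F hex

176D9B5F


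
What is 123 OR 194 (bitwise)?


0b1111011 | 0b11000010 = 0b11111011 = 251

251


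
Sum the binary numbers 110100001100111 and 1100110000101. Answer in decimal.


110100001100111 + 1100110000101 = 1000000111101100 = 33260

33260


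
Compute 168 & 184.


0b10101000 & 0b10111000 = 0b10101000 = 168

168


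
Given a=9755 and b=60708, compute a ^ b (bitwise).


9755 ^ 60708 = 52031

52031


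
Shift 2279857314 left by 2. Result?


0b10000111111000111101110010100010 << 2 = 0b1000011111100011110111001010001000 = 9119429256

9119429256


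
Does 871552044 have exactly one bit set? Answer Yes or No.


0b110011111100101101010000101100. Multiple bits set => No

No


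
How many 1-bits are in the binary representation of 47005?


0b1011011110011101 has 11 set bits

11


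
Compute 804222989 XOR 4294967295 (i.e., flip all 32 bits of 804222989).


804222989 ^ 4294967295 = 3490744306

3490744306


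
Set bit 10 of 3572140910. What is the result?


3572140910 | (1 << 10) = 3572140910 | 1024 = 3572141934

3572141934


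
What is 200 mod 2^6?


200 & 63 = 8

8


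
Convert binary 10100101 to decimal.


10100101 in decimal = 165

165


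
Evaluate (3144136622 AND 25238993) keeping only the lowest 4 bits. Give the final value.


Step 1: 3144136622 & 25238993 = 16848256
Step 2: 16848256 & 15 = 0

0


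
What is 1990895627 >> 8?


0b1110110101010101010100000001011 >> 8 = 0b11101101010101010101000 = 7776936

7776936


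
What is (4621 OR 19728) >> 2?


Step 1: 4621 | 19728 = 24349
Step 2: 24349 >> 2 = 6087

6087


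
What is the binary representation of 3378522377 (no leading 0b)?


3378522377 = 11001001011000000010100100001001 in binary

11001001011000000010100100001001


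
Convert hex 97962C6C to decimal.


97962C6C hex = 2543201388 decimal

2543201388


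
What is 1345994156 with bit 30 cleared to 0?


1345994156 & ~(1 << 30) = 272252332

272252332


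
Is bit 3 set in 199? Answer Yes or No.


0b11000111, bit 3 = 0. No

No


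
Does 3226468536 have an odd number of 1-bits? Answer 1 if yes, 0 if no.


0b11000000010100000000000010111000 has 8 ones => parity 0

0


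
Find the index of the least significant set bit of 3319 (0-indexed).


0b110011110111. Lowest set bit at position 0

0


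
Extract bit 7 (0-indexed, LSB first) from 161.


0b10100001, position 7 = 1

1


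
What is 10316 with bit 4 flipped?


10316 ^ (1 << 4) = 10316 ^ 16 = 10332

10332


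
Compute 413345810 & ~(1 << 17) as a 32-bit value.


413345810 & ~(1 << 17) = 413214738

413214738
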